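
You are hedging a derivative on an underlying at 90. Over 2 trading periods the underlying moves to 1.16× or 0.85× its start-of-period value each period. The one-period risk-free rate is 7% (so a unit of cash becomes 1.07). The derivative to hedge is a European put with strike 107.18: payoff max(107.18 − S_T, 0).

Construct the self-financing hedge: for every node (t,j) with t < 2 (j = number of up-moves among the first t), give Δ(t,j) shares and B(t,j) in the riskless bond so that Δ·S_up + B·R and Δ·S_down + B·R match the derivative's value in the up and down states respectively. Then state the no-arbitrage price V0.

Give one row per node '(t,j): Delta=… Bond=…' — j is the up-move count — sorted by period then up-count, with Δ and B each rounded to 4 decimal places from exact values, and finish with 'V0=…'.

(0,0): Delta=-0.6690 Bond=69.9497
(1,0): Delta=-1.0000 Bond=100.1682
(1,1): Delta=-0.5698 Bond=64.4872
V0=9.7403

No-arbitrage ⇒ martingale measure with p* = (R−d)/(u−d) = 0.7097.
Terminal values V(2,·): V(2,0)=42.1550, V(2,1)=18.4400, V(2,2)=0.0000
  t=1,j=0: stock 76.5000 → up 88.7400 (V=18.4400), down 65.0250 (V=42.1550). Price 23.6682; hedge Δ=-1.0000, bond B=100.1682.
  t=1,j=1: stock 104.4000 → up 121.1040 (V=0.0000), down 88.7400 (V=18.4400). Price 5.0033; hedge Δ=-0.5698, bond B=64.4872.
  t=0,j=0: stock 90.0000 → up 104.4000 (V=5.0033), down 76.5000 (V=23.6682). Price 9.7403; hedge Δ=-0.6690, bond B=69.9497.
Check: Δ(0,0)·S0 + B(0,0) = 9.7403 = V0.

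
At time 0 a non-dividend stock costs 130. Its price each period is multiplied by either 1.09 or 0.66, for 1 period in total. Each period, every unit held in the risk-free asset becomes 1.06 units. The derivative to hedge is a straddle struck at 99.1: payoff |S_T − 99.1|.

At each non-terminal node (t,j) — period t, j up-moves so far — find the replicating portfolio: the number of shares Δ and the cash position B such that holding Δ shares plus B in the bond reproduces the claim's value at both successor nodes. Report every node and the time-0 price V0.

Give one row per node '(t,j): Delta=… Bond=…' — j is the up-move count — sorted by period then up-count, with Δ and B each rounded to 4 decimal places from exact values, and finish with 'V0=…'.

No-arbitrage ⇒ martingale measure with p* = (R−d)/(u−d) = 0.9302.
Terminal payoffs: V(1,0)=13.3000, V(1,1)=42.6000
(0,0): S=130.0000. Δ = (V_up−V_dn)/(S_up−S_dn) = (42.6000−13.3000)/(141.7000−85.8000) = 0.5242. V = [p*·42.6000 + (1−p*)·13.3000]/1.06 = 38.2602. B = V − Δ·S = -29.8793.
Each (Δ,B) replicates both successor values, so the strategy is self-financing and V0 is arbitrage-free.

(0,0): Delta=0.5242 Bond=-29.8793
V0=38.2602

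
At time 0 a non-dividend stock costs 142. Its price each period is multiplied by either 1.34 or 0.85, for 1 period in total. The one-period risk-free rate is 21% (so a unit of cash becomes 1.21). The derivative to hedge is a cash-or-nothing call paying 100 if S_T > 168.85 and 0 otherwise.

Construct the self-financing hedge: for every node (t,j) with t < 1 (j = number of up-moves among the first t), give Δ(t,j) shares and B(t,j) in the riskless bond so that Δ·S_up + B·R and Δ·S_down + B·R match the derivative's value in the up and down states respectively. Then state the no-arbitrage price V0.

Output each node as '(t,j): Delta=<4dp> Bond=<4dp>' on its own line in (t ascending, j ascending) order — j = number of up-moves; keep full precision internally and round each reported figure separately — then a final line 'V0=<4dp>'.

Since d<R<u, set p* = (R−d)/(u−d) = 0.7347; price each node as the discounted p*-expectation of its children.
At expiry t=1: V(1,0)=0.0000, V(1,1)=100.0000
  t=0,j=0: stock 142.0000 → up 190.2800 (V=100.0000), down 120.7000 (V=0.0000). Price 60.7185; hedge Δ=1.4372, bond B=-143.3631.
Each (Δ,B) replicates both successor values, so the strategy is self-financing and V0 is arbitrage-free.

(0,0): Delta=1.4372 Bond=-143.3631
V0=60.7185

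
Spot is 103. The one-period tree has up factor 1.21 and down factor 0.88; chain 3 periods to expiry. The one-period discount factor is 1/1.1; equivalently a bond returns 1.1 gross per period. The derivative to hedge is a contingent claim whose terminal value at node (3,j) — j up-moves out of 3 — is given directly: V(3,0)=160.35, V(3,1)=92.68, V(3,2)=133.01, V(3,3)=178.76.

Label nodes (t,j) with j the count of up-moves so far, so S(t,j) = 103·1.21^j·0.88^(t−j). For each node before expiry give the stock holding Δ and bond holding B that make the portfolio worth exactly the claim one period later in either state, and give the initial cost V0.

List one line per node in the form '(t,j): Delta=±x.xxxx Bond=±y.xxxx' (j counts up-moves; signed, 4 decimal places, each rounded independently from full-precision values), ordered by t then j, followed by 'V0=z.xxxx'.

(0,0): Delta=0.7474 Bond=27.1623
(1,0): Delta=0.1316 Bond=85.6942
(1,1): Delta=0.9713 Bond=1.9706
(2,0): Delta=-2.5709 Bond=309.8212
(2,1): Delta=1.1143 Bond=-13.5152
(2,2): Delta=0.9193 Bond=10.0091
V0=104.1442

No-arbitrage ⇒ martingale measure with p* = (R−d)/(u−d) = 0.6667.
Terminal values V(3,·): V(3,0)=160.3500, V(3,1)=92.6800, V(3,2)=133.0100, V(3,3)=178.7600
Node (2,0) S=79.7632: V=(p*·92.6800+(1−p*)·160.3500)/1.1=104.7606; Δ=(92.6800−160.3500)/(96.5135−70.1916)=-2.5709; B=V−Δ·S=309.8212
Node (2,1) S=109.6744: V=(p*·133.0100+(1−p*)·92.6800)/1.1=108.6970; Δ=(133.0100−92.6800)/(132.7060−96.5135)=1.1143; B=V−Δ·S=-13.5152
Node (2,2) S=150.8023: V=(p*·178.7600+(1−p*)·133.0100)/1.1=148.6455; Δ=(178.7600−133.0100)/(182.4708−132.7060)=0.9193; B=V−Δ·S=10.0091
Node (1,0) S=90.6400: V=(p*·108.6970+(1−p*)·104.7606)/1.1=97.6226; Δ=(108.6970−104.7606)/(109.6744−79.7632)=0.1316; B=V−Δ·S=85.6942
Node (1,1) S=124.6300: V=(p*·148.6455+(1−p*)·108.6970)/1.1=123.0266; Δ=(148.6455−108.6970)/(150.8023−109.6744)=0.9713; B=V−Δ·S=1.9706
Node (0,0) S=103.0000: V=(p*·123.0266+(1−p*)·97.6226)/1.1=104.1442; Δ=(123.0266−97.6226)/(124.6300−90.6400)=0.7474; B=V−Δ·S=27.1623
The time-0 hedge costs 104.1442, which is the no-arbitrage price.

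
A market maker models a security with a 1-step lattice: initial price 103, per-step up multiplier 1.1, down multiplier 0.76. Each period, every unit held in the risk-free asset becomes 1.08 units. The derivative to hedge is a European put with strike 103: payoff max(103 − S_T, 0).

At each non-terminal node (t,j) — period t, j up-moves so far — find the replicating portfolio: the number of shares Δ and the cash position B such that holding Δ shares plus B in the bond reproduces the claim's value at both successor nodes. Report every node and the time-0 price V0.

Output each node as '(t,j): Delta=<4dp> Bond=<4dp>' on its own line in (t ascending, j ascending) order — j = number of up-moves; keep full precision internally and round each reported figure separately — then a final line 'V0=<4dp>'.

(0,0): Delta=-0.7059 Bond=74.0523
V0=1.3464

Under the risk-neutral measure, an up-move has probability p* = (R−d)/(u−d) = 0.9412 and values discount at R = 1.08.
Terminal payoffs: V(1,0)=24.7200, V(1,1)=0.0000
  t=0,j=0: stock 103.0000 → up 113.3000 (V=0.0000), down 78.2800 (V=24.7200). Price 1.3464; hedge Δ=-0.7059, bond B=74.0523.
The time-0 hedge costs 1.3464, which is the no-arbitrage price.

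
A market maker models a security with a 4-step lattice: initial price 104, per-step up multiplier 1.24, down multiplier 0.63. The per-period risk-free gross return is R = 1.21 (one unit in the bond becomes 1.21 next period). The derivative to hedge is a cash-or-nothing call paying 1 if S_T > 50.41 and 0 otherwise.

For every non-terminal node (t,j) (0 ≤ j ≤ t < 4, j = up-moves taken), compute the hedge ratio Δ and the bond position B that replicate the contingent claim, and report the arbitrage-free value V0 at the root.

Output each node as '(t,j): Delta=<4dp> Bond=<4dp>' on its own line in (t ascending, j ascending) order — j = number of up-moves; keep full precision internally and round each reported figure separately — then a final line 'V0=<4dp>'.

(0,0): Delta=0.0001 Bond=0.4599
(1,0): Delta=0.0016 Bond=0.4558
(1,1): Delta=0.0000 Bond=0.5617
(2,0): Delta=0.0312 Bond=-0.6707
(2,1): Delta=0.0008 Bond=0.6147
(2,2): Delta=0.0000 Bond=0.6830
(3,0): Delta=0.0000 Bond=0.0000
(3,1): Delta=0.0320 Bond=-0.8535
(3,2): Delta=0.0000 Bond=0.8264
(3,3): Delta=0.0000 Bond=0.8264
V0=0.4663

The replicating-portfolio and risk-neutral prices coincide; use p* = (1.21−0.63)/(1.24−0.63) = 0.9508 for the latter.
Terminal values V(4,·): V(4,0)=0.0000, V(4,1)=0.0000, V(4,2)=1.0000, V(4,3)=1.0000, V(4,4)=1.0000
Node (3,0) S=26.0049: V=(p*·0.0000+(1−p*)·0.0000)/1.21=0.0000; Δ=(0.0000−0.0000)/(32.2461−16.3831)=0.0000; B=V−Δ·S=0.0000
Node (3,1) S=51.1842: V=(p*·1.0000+(1−p*)·0.0000)/1.21=0.7858; Δ=(1.0000−0.0000)/(63.4684−32.2461)=0.0320; B=V−Δ·S=-0.8535
Node (3,2) S=100.7436: V=(p*·1.0000+(1−p*)·1.0000)/1.21=0.8264; Δ=(1.0000−1.0000)/(124.9220−63.4684)=0.0000; B=V−Δ·S=0.8264
Node (3,3) S=198.2889: V=(p*·1.0000+(1−p*)·1.0000)/1.21=0.8264; Δ=(1.0000−1.0000)/(245.8782−124.9220)=0.0000; B=V−Δ·S=0.8264
Node (2,0) S=41.2776: V=(p*·0.7858+(1−p*)·0.0000)/1.21=0.6175; Δ=(0.7858−0.0000)/(51.1842−26.0049)=0.0312; B=V−Δ·S=-0.6707
Node (2,1) S=81.2448: V=(p*·0.8264+(1−p*)·0.7858)/1.21=0.6814; Δ=(0.8264−0.7858)/(100.7436−51.1842)=0.0008; B=V−Δ·S=0.6147
Node (2,2) S=159.9104: V=(p*·0.8264+(1−p*)·0.8264)/1.21=0.6830; Δ=(0.8264−0.8264)/(198.2889−100.7436)=0.0000; B=V−Δ·S=0.6830
Node (1,0) S=65.5200: V=(p*·0.6814+(1−p*)·0.6175)/1.21=0.5605; Δ=(0.6814−0.6175)/(81.2448−41.2776)=0.0016; B=V−Δ·S=0.4558
Node (1,1) S=128.9600: V=(p*·0.6830+(1−p*)·0.6814)/1.21=0.5644; Δ=(0.6830−0.6814)/(159.9104−81.2448)=0.0000; B=V−Δ·S=0.5617
Node (0,0) S=104.0000: V=(p*·0.5644+(1−p*)·0.5605)/1.21=0.4663; Δ=(0.5644−0.5605)/(128.9600−65.5200)=0.0001; B=V−Δ·S=0.4599
The time-0 hedge costs 0.4663, which is the no-arbitrage price.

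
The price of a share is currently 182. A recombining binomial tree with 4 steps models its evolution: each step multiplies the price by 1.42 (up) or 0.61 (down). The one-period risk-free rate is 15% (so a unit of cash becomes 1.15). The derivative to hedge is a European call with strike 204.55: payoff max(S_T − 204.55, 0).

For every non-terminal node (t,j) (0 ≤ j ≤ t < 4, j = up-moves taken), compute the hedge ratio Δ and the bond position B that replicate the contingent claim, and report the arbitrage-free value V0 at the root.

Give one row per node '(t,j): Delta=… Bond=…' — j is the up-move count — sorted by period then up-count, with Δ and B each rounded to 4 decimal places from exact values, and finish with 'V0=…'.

(0,0): Delta=0.7825 Bond=-56.3407
(1,0): Delta=0.4235 Bond=-24.9415
(1,1): Delta=0.8596 Bond=-84.7170
(2,0): Delta=0.0000 Bond=0.0000
(2,1): Delta=0.5145 Bond=-43.0241
(2,2): Delta=0.9337 Bond=-124.6248
(3,0): Delta=0.0000 Bond=0.0000
(3,1): Delta=0.0000 Bond=0.0000
(3,2): Delta=0.6250 Bond=-74.2165
(3,3): Delta=1.0000 Bond=-177.8696
V0=86.0710

The replicating-portfolio and risk-neutral prices coincide; use p* = (1.15−0.61)/(1.42−0.61) = 0.6667 for the latter.
Terminal payoffs: V(4,0)=0.0000, V(4,1)=0.0000, V(4,2)=0.0000, V(4,3)=113.3322, V(4,4)=535.4382
  t=3,j=0: stock 41.3105 → up 58.6610 (V=0.0000), down 25.1994 (V=0.0000). Price 0.0000; hedge Δ=0.0000, bond B=0.0000.
  t=3,j=1: stock 96.1655 → up 136.5550 (V=0.0000), down 58.6610 (V=0.0000). Price 0.0000; hedge Δ=0.0000, bond B=0.0000.
  t=3,j=2: stock 223.8607 → up 317.8822 (V=113.3322), down 136.5550 (V=0.0000). Price 65.6998; hedge Δ=0.6250, bond B=-74.2165.
  t=3,j=3: stock 521.1184 → up 739.9882 (V=535.4382), down 317.8822 (V=113.3322). Price 343.2489; hedge Δ=1.0000, bond B=-177.8696.
  t=2,j=0: stock 67.7222 → up 96.1655 (V=0.0000), down 41.3105 (V=0.0000). Price 0.0000; hedge Δ=0.0000, bond B=0.0000.
  t=2,j=1: stock 157.6484 → up 223.8607 (V=65.6998), down 96.1655 (V=0.0000). Price 38.0869; hedge Δ=0.5145, bond B=-43.0241.
  t=2,j=2: stock 366.9848 → up 521.1184 (V=343.2489), down 223.8607 (V=65.6998). Price 218.0283; hedge Δ=0.9337, bond B=-124.6248.
  t=1,j=0: stock 111.0200 → up 157.6484 (V=38.0869), down 67.7222 (V=0.0000). Price 22.0793; hedge Δ=0.4235, bond B=-24.9415.
  t=1,j=1: stock 258.4400 → up 366.9848 (V=218.0283), down 157.6484 (V=38.0869). Price 137.4329; hedge Δ=0.8596, bond B=-84.7170.
  t=0,j=0: stock 182.0000 → up 258.4400 (V=137.4329), down 111.0200 (V=22.0793). Price 86.0710; hedge Δ=0.7825, bond B=-56.3407.
Each (Δ,B) replicates both successor values, so the strategy is self-financing and V0 is arbitrage-free.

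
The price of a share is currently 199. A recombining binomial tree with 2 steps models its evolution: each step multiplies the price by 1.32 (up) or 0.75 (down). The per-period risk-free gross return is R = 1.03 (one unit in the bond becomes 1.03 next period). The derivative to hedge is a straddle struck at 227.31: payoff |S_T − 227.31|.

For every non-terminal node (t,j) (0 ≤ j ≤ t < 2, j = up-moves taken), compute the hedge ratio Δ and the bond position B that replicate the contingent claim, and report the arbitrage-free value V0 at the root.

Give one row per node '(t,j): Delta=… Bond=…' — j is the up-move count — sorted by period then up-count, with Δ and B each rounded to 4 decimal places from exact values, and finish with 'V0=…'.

Under the risk-neutral measure, an up-move has probability p* = (R−d)/(u−d) = 0.4912 and values discount at R = 1.03.
Payoff layer (t=2): V(2,0)=115.3725, V(2,1)=30.3000, V(2,2)=119.4276
(1,0): S=149.2500. Δ = (V_up−V_dn)/(S_up−S_dn) = (30.3000−115.3725)/(197.0100−111.9375) = -1.0000. V = [p*·30.3000 + (1−p*)·115.3725]/1.03 = 71.4393. B = V − Δ·S = 220.6893.
(1,1): S=262.6800. Δ = (V_up−V_dn)/(S_up−S_dn) = (119.4276−30.3000)/(346.7376−197.0100) = 0.5953. V = [p*·119.4276 + (1−p*)·30.3000]/1.03 = 71.9243. B = V − Δ·S = -84.4400.
(0,0): S=199.0000. Δ = (V_up−V_dn)/(S_up−S_dn) = (71.9243−71.4393)/(262.6800−149.2500) = 0.0043. V = [p*·71.9243 + (1−p*)·71.4393]/1.03 = 69.5898. B = V − Δ·S = 68.7391.
The time-0 hedge costs 69.5898, which is the no-arbitrage price.

(0,0): Delta=0.0043 Bond=68.7391
(1,0): Delta=-1.0000 Bond=220.6893
(1,1): Delta=0.5953 Bond=-84.4400
V0=69.5898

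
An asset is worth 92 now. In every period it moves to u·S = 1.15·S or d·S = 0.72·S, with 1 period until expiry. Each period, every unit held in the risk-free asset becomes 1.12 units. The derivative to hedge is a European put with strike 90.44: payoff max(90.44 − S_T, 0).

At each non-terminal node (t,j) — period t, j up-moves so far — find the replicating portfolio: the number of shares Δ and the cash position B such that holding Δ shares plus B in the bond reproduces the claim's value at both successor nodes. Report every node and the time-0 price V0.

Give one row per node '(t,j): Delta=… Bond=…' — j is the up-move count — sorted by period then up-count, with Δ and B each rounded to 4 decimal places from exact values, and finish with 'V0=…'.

Risk-neutral probability p* = (R−d)/(u−d) = (1.12−0.72)/(1.15−0.72) = 0.9302.
Payoff layer (t=1): V(1,0)=24.2000, V(1,1)=0.0000
(0,0): S=92.0000. Δ = (V_up−V_dn)/(S_up−S_dn) = (0.0000−24.2000)/(105.8000−66.2400) = -0.6117. V = [p*·0.0000 + (1−p*)·24.2000]/1.12 = 1.5075. B = V − Δ·S = 57.7865.
Self-financing check: at every node Δ·S+B equals the discounted successor values.

(0,0): Delta=-0.6117 Bond=57.7865
V0=1.5075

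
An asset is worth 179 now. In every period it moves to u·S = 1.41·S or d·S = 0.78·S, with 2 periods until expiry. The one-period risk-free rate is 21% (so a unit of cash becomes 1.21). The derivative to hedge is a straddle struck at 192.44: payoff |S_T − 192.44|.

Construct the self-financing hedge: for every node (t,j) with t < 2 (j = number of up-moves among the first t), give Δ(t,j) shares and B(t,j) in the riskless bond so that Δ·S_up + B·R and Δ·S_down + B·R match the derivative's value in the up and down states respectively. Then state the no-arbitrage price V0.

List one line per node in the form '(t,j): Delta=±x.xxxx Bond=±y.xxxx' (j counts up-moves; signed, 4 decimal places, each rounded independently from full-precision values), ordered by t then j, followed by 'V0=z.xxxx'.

(0,0): Delta=0.6113 Bond=-50.3611
(1,0): Delta=-0.8994 Bond=149.9875
(1,1): Delta=1.0000 Bond=-159.0413
V0=59.0613

Under the risk-neutral measure, an up-move has probability p* = (R−d)/(u−d) = 0.6825 and values discount at R = 1.21.
Terminal payoffs: V(2,0)=83.5364, V(2,1)=4.4242, V(2,2)=163.4299
(1,0): S=139.6200. Δ = (V_up−V_dn)/(S_up−S_dn) = (4.4242−83.5364)/(196.8642−108.9036) = -0.8994. V = [p*·4.4242 + (1−p*)·83.5364]/1.21 = 24.4125. B = V − Δ·S = 149.9875.
(1,1): S=252.3900. Δ = (V_up−V_dn)/(S_up−S_dn) = (163.4299−4.4242)/(355.8699−196.8642) = 1.0000. V = [p*·163.4299 + (1−p*)·4.4242]/1.21 = 93.3487. B = V − Δ·S = -159.0413.
(0,0): S=179.0000. Δ = (V_up−V_dn)/(S_up−S_dn) = (93.3487−24.4125)/(252.3900−139.6200) = 0.6113. V = [p*·93.3487 + (1−p*)·24.4125]/1.21 = 59.0613. B = V − Δ·S = -50.3611.
Self-financing check: at every node Δ·S+B equals the discounted successor values.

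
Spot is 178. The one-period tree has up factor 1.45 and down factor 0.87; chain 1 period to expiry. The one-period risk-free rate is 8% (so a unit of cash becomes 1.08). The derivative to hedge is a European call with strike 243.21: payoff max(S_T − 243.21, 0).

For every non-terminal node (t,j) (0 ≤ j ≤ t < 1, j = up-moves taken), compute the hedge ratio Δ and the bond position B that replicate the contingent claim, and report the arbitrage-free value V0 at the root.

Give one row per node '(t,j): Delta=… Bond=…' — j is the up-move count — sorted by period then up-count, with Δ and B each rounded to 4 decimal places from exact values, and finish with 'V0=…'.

(0,0): Delta=0.1442 Bond=-20.6806
V0=4.9919

Risk-neutral probability p* = (R−d)/(u−d) = (1.08−0.87)/(1.45−0.87) = 0.3621.
At expiry t=1: V(1,0)=0.0000, V(1,1)=14.8900
(0,0): S=178.0000. Δ = (V_up−V_dn)/(S_up−S_dn) = (14.8900−0.0000)/(258.1000−154.8600) = 0.1442. V = [p*·14.8900 + (1−p*)·0.0000]/1.08 = 4.9919. B = V − Δ·S = -20.6806.
Each (Δ,B) replicates both successor values, so the strategy is self-financing and V0 is arbitrage-free.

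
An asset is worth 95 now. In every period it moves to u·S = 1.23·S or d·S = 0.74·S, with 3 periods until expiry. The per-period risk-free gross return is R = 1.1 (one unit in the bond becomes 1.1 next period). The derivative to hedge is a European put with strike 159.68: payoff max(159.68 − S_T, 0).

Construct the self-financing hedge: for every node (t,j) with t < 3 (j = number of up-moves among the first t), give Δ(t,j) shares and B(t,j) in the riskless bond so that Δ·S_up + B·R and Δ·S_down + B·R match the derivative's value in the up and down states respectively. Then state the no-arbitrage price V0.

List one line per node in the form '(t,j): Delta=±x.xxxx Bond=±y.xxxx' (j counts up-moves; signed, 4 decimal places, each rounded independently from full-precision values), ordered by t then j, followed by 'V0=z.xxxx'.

The replicating-portfolio and risk-neutral prices coincide; use p* = (1.1−0.74)/(1.23−0.74) = 0.7347 for the latter.
Payoff layer (t=3): V(3,0)=121.1837, V(3,1)=95.6929, V(3,2)=53.3231, V(3,3)=0.0000
Node (2,0) S=52.0220: V=(p*·95.6929+(1−p*)·121.1837)/1.1=93.1416; Δ=(95.6929−121.1837)/(63.9871−38.4963)=-1.0000; B=V−Δ·S=145.1636
Node (2,1) S=86.4690: V=(p*·53.3231+(1−p*)·95.6929)/1.1=58.6946; Δ=(53.3231−95.6929)/(106.3569−63.9871)=-1.0000; B=V−Δ·S=145.1636
Node (2,2) S=143.7255: V=(p*·0.0000+(1−p*)·53.3231)/1.1=12.8609; Δ=(0.0000−53.3231)/(176.7824−106.3569)=-0.7572; B=V−Δ·S=121.6836
Node (1,0) S=70.3000: V=(p*·58.6946+(1−p*)·93.1416)/1.1=61.6669; Δ=(58.6946−93.1416)/(86.4690−52.0220)=-1.0000; B=V−Δ·S=131.9669
Node (1,1) S=116.8500: V=(p*·12.8609+(1−p*)·58.6946)/1.1=22.7462; Δ=(12.8609−58.6946)/(143.7255−86.4690)=-0.8005; B=V−Δ·S=116.2845
Node (0,0) S=95.0000: V=(p*·22.7462+(1−p*)·61.6669)/1.1=30.0656; Δ=(22.7462−61.6669)/(116.8500−70.3000)=-0.8361; B=V−Δ·S=109.4956
Check: Δ(0,0)·S0 + B(0,0) = 30.0656 = V0.

(0,0): Delta=-0.8361 Bond=109.4956
(1,0): Delta=-1.0000 Bond=131.9669
(1,1): Delta=-0.8005 Bond=116.2845
(2,0): Delta=-1.0000 Bond=145.1636
(2,1): Delta=-1.0000 Bond=145.1636
(2,2): Delta=-0.7572 Bond=121.6836
V0=30.0656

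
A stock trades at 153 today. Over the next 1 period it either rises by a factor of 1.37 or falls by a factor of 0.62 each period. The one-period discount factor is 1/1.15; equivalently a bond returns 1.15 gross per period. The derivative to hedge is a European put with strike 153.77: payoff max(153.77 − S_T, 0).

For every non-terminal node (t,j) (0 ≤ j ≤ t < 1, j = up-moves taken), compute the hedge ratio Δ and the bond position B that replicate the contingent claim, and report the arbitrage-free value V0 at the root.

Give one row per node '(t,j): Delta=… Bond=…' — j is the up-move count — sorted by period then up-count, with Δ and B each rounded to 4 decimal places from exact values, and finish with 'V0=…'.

(0,0): Delta=-0.5134 Bond=93.5730
V0=15.0263

Under the risk-neutral measure, an up-move has probability p* = (R−d)/(u−d) = 0.7067 and values discount at R = 1.15.
Terminal payoffs: V(1,0)=58.9100, V(1,1)=0.0000
  t=0,j=0: stock 153.0000 → up 209.6100 (V=0.0000), down 94.8600 (V=58.9100). Price 15.0263; hedge Δ=-0.5134, bond B=93.5730.
Root portfolio cost Δ·153+B reproduces V0=15.0263.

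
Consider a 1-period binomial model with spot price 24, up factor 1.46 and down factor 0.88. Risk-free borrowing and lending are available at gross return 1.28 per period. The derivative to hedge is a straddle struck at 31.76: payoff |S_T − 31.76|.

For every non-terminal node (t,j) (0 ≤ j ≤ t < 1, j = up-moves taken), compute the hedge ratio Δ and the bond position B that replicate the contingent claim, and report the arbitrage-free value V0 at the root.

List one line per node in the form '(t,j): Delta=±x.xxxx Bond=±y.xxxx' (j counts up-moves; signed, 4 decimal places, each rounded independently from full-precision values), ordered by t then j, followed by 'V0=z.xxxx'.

No-arbitrage ⇒ martingale measure with p* = (R−d)/(u−d) = 0.6897.
Payoff layer (t=1): V(1,0)=10.6400, V(1,1)=3.2800
(0,0): S=24.0000. Δ = (V_up−V_dn)/(S_up−S_dn) = (3.2800−10.6400)/(35.0400−21.1200) = -0.5287. V = [p*·3.2800 + (1−p*)·10.6400]/1.28 = 4.3470. B = V − Δ·S = 17.0366.
Check: Δ(0,0)·S0 + B(0,0) = 4.3470 = V0.

(0,0): Delta=-0.5287 Bond=17.0366
V0=4.3470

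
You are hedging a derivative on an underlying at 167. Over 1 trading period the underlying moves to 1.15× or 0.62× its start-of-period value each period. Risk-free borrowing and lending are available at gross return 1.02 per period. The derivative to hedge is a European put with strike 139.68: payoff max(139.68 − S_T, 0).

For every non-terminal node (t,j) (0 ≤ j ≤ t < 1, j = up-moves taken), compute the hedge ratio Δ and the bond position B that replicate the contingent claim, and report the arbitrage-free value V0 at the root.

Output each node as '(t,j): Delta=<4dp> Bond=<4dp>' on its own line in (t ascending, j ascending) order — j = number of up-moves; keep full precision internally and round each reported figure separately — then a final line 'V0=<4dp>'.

No-arbitrage ⇒ martingale measure with p* = (R−d)/(u−d) = 0.7547.
Terminal payoffs: V(1,0)=36.1400, V(1,1)=0.0000
  t=0,j=0: stock 167.0000 → up 192.0500 (V=0.0000), down 103.5400 (V=36.1400). Price 8.6907; hedge Δ=-0.4083, bond B=76.8794.
Root portfolio cost Δ·167+B reproduces V0=8.6907.

(0,0): Delta=-0.4083 Bond=76.8794
V0=8.6907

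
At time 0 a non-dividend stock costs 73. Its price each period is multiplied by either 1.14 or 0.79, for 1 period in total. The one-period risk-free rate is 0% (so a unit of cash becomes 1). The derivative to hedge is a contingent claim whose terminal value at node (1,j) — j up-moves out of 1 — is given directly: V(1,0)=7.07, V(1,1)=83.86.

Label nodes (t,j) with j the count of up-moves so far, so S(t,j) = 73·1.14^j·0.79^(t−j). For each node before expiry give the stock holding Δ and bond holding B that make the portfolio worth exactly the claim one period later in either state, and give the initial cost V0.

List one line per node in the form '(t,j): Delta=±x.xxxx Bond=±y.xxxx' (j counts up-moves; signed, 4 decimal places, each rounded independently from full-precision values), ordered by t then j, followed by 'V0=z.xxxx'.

No-arbitrage ⇒ martingale measure with p* = (R−d)/(u−d) = 0.6000.
Payoff layer (t=1): V(1,0)=7.0700, V(1,1)=83.8600
  t=0,j=0: stock 73.0000 → up 83.2200 (V=83.8600), down 57.6700 (V=7.0700). Price 53.1440; hedge Δ=3.0055, bond B=-166.2560.
Each (Δ,B) replicates both successor values, so the strategy is self-financing and V0 is arbitrage-free.

(0,0): Delta=3.0055 Bond=-166.2560
V0=53.1440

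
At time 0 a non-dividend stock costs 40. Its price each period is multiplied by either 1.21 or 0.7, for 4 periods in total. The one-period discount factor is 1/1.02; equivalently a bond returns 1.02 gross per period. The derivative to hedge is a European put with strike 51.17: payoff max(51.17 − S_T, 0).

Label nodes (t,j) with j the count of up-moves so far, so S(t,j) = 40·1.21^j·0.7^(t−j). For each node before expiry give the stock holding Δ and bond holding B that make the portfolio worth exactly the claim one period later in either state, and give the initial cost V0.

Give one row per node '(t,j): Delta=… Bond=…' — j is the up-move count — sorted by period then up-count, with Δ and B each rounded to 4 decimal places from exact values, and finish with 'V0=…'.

(0,0): Delta=-0.6055 Bond=36.4436
(1,0): Delta=-1.0000 Bond=48.2186
(1,1): Delta=-0.4700 Bond=30.6138
(2,0): Delta=-1.0000 Bond=49.1830
(2,1): Delta=-1.0000 Bond=49.1830
(2,2): Delta=-0.2879 Bond=20.5642
(3,0): Delta=-1.0000 Bond=50.1667
(3,1): Delta=-1.0000 Bond=50.1667
(3,2): Delta=-1.0000 Bond=50.1667
(3,3): Delta=-0.0433 Bond=3.6432
V0=12.2238

The replicating-portfolio and risk-neutral prices coincide; use p* = (1.02−0.7)/(1.21−0.7) = 0.6275 for the latter.
Payoff layer (t=4): V(4,0)=41.5660, V(4,1)=34.5688, V(4,2)=22.4736, V(4,3)=1.5663, V(4,4)=0.0000
(3,0): S=13.7200. Δ = (V_up−V_dn)/(S_up−S_dn) = (34.5688−41.5660)/(16.6012−9.6040) = -1.0000. V = [p*·34.5688 + (1−p*)·41.5660]/1.02 = 36.4467. B = V − Δ·S = 50.1667.
(3,1): S=23.7160. Δ = (V_up−V_dn)/(S_up−S_dn) = (22.4736−34.5688)/(28.6964−16.6012) = -1.0000. V = [p*·22.4736 + (1−p*)·34.5688]/1.02 = 26.4507. B = V − Δ·S = 50.1667.
(3,2): S=40.9948. Δ = (V_up−V_dn)/(S_up−S_dn) = (1.5663−22.4736)/(49.6037−28.6964) = -1.0000. V = [p*·1.5663 + (1−p*)·22.4736]/1.02 = 9.1719. B = V − Δ·S = 50.1667.
(3,3): S=70.8624. Δ = (V_up−V_dn)/(S_up−S_dn) = (0.0000−1.5663)/(85.7436−49.6037) = -0.0433. V = [p*·0.0000 + (1−p*)·1.5663]/1.02 = 0.5721. B = V − Δ·S = 3.6432.
(2,0): S=19.6000. Δ = (V_up−V_dn)/(S_up−S_dn) = (26.4507−36.4467)/(23.7160−13.7200) = -1.0000. V = [p*·26.4507 + (1−p*)·36.4467]/1.02 = 29.5830. B = V − Δ·S = 49.1830.
(2,1): S=33.8800. Δ = (V_up−V_dn)/(S_up−S_dn) = (9.1719−26.4507)/(40.9948−23.7160) = -1.0000. V = [p*·9.1719 + (1−p*)·26.4507]/1.02 = 15.3030. B = V − Δ·S = 49.1830.
(2,2): S=58.5640. Δ = (V_up−V_dn)/(S_up−S_dn) = (0.5721−9.1719)/(70.8624−40.9948) = -0.2879. V = [p*·0.5721 + (1−p*)·9.1719]/1.02 = 3.7019. B = V − Δ·S = 20.5642.
(1,0): S=28.0000. Δ = (V_up−V_dn)/(S_up−S_dn) = (15.3030−29.5830)/(33.8800−19.6000) = -1.0000. V = [p*·15.3030 + (1−p*)·29.5830]/1.02 = 20.2186. B = V − Δ·S = 48.2186.
(1,1): S=48.4000. Δ = (V_up−V_dn)/(S_up−S_dn) = (3.7019−15.3030)/(58.5640−33.8800) = -0.4700. V = [p*·3.7019 + (1−p*)·15.3030]/1.02 = 7.8665. B = V − Δ·S = 30.6138.
(0,0): S=40.0000. Δ = (V_up−V_dn)/(S_up−S_dn) = (7.8665−20.2186)/(48.4000−28.0000) = -0.6055. V = [p*·7.8665 + (1−p*)·20.2186]/1.02 = 12.2238. B = V − Δ·S = 36.4436.
Root portfolio cost Δ·40+B reproduces V0=12.2238.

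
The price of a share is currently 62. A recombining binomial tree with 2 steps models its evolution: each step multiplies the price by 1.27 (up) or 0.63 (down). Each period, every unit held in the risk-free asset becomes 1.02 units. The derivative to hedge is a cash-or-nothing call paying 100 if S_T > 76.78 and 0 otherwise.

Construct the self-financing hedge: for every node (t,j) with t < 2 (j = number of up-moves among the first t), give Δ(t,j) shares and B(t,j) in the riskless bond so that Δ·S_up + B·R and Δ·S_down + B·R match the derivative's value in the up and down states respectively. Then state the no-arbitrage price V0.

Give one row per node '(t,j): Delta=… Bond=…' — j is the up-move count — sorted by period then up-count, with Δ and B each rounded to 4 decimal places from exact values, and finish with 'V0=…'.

The replicating-portfolio and risk-neutral prices coincide; use p* = (1.02−0.63)/(1.27−0.63) = 0.6094 for the latter.
Terminal values V(2,·): V(2,0)=0.0000, V(2,1)=0.0000, V(2,2)=100.0000
(1,0): S=39.0600. Δ = (V_up−V_dn)/(S_up−S_dn) = (0.0000−0.0000)/(49.6062−24.6078) = 0.0000. V = [p*·0.0000 + (1−p*)·0.0000]/1.02 = 0.0000. B = V − Δ·S = 0.0000.
(1,1): S=78.7400. Δ = (V_up−V_dn)/(S_up−S_dn) = (100.0000−0.0000)/(99.9998−49.6062) = 1.9844. V = [p*·100.0000 + (1−p*)·0.0000]/1.02 = 59.7426. B = V − Δ·S = -96.5074.
(0,0): S=62.0000. Δ = (V_up−V_dn)/(S_up−S_dn) = (59.7426−0.0000)/(78.7400−39.0600) = 1.5056. V = [p*·59.7426 + (1−p*)·0.0000]/1.02 = 35.6918. B = V − Δ·S = -57.6560.
Self-financing check: at every node Δ·S+B equals the discounted successor values.

(0,0): Delta=1.5056 Bond=-57.6560
(1,0): Delta=0.0000 Bond=0.0000
(1,1): Delta=1.9844 Bond=-96.5074
V0=35.6918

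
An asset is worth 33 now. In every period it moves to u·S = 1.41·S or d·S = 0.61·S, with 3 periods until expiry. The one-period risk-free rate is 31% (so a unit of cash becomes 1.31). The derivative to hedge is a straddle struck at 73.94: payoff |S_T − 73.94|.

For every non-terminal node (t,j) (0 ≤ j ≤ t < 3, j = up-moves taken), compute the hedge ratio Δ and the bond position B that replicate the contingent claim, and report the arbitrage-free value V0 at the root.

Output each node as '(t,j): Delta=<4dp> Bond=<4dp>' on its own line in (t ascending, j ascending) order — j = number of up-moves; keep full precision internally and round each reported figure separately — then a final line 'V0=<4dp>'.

Risk-neutral probability p* = (R−d)/(u−d) = (1.31−0.61)/(1.41−0.61) = 0.8750.
At expiry t=3: V(3,0)=66.4496, V(3,1)=56.6262, V(3,2)=33.9195, V(3,3)=18.5663
(2,0): S=12.2793. Δ = (V_up−V_dn)/(S_up−S_dn) = (56.6262−66.4496)/(17.3138−7.4904) = -1.0000. V = [p*·56.6262 + (1−p*)·66.4496]/1.31 = 44.1634. B = V − Δ·S = 56.4427.
(2,1): S=28.3833. Δ = (V_up−V_dn)/(S_up−S_dn) = (33.9195−56.6262)/(40.0205−17.3138) = -1.0000. V = [p*·33.9195 + (1−p*)·56.6262]/1.31 = 28.0594. B = V − Δ·S = 56.4427.
(2,2): S=65.6073. Δ = (V_up−V_dn)/(S_up−S_dn) = (18.5663−33.9195)/(92.5063−40.0205) = -0.2925. V = [p*·18.5663 + (1−p*)·33.9195]/1.31 = 15.6377. B = V − Δ·S = 34.8293.
(1,0): S=20.1300. Δ = (V_up−V_dn)/(S_up−S_dn) = (28.0594−44.1634)/(28.3833−12.2793) = -1.0000. V = [p*·28.0594 + (1−p*)·44.1634]/1.31 = 22.9561. B = V − Δ·S = 43.0861.
(1,1): S=46.5300. Δ = (V_up−V_dn)/(S_up−S_dn) = (15.6377−28.0594)/(65.6073−28.3833) = -0.3337. V = [p*·15.6377 + (1−p*)·28.0594]/1.31 = 13.1225. B = V − Δ·S = 28.6496.
(0,0): S=33.0000. Δ = (V_up−V_dn)/(S_up−S_dn) = (13.1225−22.9561)/(46.5300−20.1300) = -0.3725. V = [p*·13.1225 + (1−p*)·22.9561]/1.31 = 10.9555. B = V − Δ·S = 23.2475.
Check: Δ(0,0)·S0 + B(0,0) = 10.9555 = V0.

(0,0): Delta=-0.3725 Bond=23.2475
(1,0): Delta=-1.0000 Bond=43.0861
(1,1): Delta=-0.3337 Bond=28.6496
(2,0): Delta=-1.0000 Bond=56.4427
(2,1): Delta=-1.0000 Bond=56.4427
(2,2): Delta=-0.2925 Bond=34.8293
V0=10.9555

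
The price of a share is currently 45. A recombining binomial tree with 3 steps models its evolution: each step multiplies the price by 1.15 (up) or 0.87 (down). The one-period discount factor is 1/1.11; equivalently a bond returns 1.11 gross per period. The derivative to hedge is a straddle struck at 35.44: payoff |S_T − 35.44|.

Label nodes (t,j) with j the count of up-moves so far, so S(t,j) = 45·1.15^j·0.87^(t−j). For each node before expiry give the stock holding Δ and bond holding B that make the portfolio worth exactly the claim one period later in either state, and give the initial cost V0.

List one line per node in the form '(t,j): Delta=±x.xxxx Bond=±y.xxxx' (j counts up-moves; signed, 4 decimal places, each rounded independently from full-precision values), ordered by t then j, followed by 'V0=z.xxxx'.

(0,0): Delta=0.9847 Bond=-25.2016
(1,0): Delta=0.8636 Bond=-23.2329
(1,1): Delta=1.0000 Bond=-28.7639
(2,0): Delta=-0.2179 Bond=11.0481
(2,1): Delta=1.0000 Bond=-31.9279
(2,2): Delta=1.0000 Bond=-31.9279
V0=19.1113

Risk-neutral probability p* = (R−d)/(u−d) = (1.11−0.87)/(1.15−0.87) = 0.8571.
Payoff layer (t=3): V(3,0)=5.8074, V(3,1)=3.7296, V(3,2)=16.3359, V(3,3)=32.9994
  t=2,j=0: stock 34.0605 → up 39.1696 (V=3.7296), down 29.6326 (V=5.8074). Price 3.6274; hedge Δ=-0.2179, bond B=11.0481.
  t=2,j=1: stock 45.0225 → up 51.7759 (V=16.3359), down 39.1696 (V=3.7296). Price 13.0946; hedge Δ=1.0000, bond B=-31.9279.
  t=2,j=2: stock 59.5125 → up 68.4394 (V=32.9994), down 51.7759 (V=16.3359). Price 27.5846; hedge Δ=1.0000, bond B=-31.9279.
  t=1,j=0: stock 39.1500 → up 45.0225 (V=13.0946), down 34.0605 (V=3.6274). Price 10.5785; hedge Δ=0.8636, bond B=-23.2329.
  t=1,j=1: stock 51.7500 → up 59.5125 (V=27.5846), down 45.0225 (V=13.0946). Price 22.9861; hedge Δ=1.0000, bond B=-28.7639.
  t=0,j=0: stock 45.0000 → up 51.7500 (V=22.9861), down 39.1500 (V=10.5785). Price 19.1113; hedge Δ=0.9847, bond B=-25.2016.
Check: Δ(0,0)·S0 + B(0,0) = 19.1113 = V0.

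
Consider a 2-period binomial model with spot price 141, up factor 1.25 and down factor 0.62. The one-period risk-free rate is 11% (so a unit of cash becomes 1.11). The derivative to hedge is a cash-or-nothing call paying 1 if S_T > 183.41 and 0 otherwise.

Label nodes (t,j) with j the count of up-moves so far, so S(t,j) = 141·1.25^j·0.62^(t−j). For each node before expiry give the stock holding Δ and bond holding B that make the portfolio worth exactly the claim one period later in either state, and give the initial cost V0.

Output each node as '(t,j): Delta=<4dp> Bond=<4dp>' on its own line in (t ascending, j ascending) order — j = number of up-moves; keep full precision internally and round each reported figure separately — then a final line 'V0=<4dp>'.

(0,0): Delta=0.0079 Bond=-0.6212
(1,0): Delta=0.0000 Bond=0.0000
(1,1): Delta=0.0090 Bond=-0.8866
V0=0.4910

Risk-neutral probability p* = (R−d)/(u−d) = (1.11−0.62)/(1.25−0.62) = 0.7778.
Payoff layer (t=2): V(2,0)=0.0000, V(2,1)=0.0000, V(2,2)=1.0000
  t=1,j=0: stock 87.4200 → up 109.2750 (V=0.0000), down 54.2004 (V=0.0000). Price 0.0000; hedge Δ=0.0000, bond B=0.0000.
  t=1,j=1: stock 176.2500 → up 220.3125 (V=1.0000), down 109.2750 (V=0.0000). Price 0.7007; hedge Δ=0.0090, bond B=-0.8866.
  t=0,j=0: stock 141.0000 → up 176.2500 (V=0.7007), down 87.4200 (V=0.0000). Price 0.4910; hedge Δ=0.0079, bond B=-0.6212.
Check: Δ(0,0)·S0 + B(0,0) = 0.4910 = V0.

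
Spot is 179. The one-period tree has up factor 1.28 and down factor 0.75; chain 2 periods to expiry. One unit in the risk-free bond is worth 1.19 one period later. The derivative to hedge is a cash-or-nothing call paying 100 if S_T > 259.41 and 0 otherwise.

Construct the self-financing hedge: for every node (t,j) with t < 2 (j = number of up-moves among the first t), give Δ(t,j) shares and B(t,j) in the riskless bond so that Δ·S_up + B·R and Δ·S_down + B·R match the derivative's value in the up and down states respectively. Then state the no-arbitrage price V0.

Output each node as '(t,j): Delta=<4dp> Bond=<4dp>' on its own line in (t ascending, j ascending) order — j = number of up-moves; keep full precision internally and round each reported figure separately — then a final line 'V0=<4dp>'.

(0,0): Delta=0.7354 Bond=-82.9599
(1,0): Delta=0.0000 Bond=0.0000
(1,1): Delta=0.8235 Bond=-118.9155
V0=48.6698

The replicating-portfolio and risk-neutral prices coincide; use p* = (1.19−0.75)/(1.28−0.75) = 0.8302 for the latter.
Payoff layer (t=2): V(2,0)=0.0000, V(2,1)=0.0000, V(2,2)=100.0000
  t=1,j=0: stock 134.2500 → up 171.8400 (V=0.0000), down 100.6875 (V=0.0000). Price 0.0000; hedge Δ=0.0000, bond B=0.0000.
  t=1,j=1: stock 229.1200 → up 293.2736 (V=100.0000), down 171.8400 (V=0.0000). Price 69.7638; hedge Δ=0.8235, bond B=-118.9155.
  t=0,j=0: stock 179.0000 → up 229.1200 (V=69.7638), down 134.2500 (V=0.0000). Price 48.6698; hedge Δ=0.7354, bond B=-82.9599.
Root portfolio cost Δ·179+B reproduces V0=48.6698.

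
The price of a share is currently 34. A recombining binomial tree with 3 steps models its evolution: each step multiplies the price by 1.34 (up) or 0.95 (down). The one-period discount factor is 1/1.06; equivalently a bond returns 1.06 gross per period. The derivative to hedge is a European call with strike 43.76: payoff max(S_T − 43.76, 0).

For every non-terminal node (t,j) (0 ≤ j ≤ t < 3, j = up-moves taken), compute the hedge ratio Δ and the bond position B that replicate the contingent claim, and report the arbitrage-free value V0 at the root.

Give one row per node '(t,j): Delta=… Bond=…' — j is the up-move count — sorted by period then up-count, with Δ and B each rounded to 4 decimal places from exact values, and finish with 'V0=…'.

(0,0): Delta=0.5142 Bond=-14.7163
(1,0): Delta=0.3007 Bond=-8.7060
(1,1): Delta=0.8993 Bond=-33.1457
(2,0): Delta=0.0000 Bond=0.0000
(2,1): Delta=0.8435 Bond=-32.7189
(2,2): Delta=1.0000 Bond=-41.2830
V0=2.7651

Risk-neutral probability p* = (R−d)/(u−d) = (1.06−0.95)/(1.34−0.95) = 0.2821.
At expiry t=3: V(3,0)=0.0000, V(3,1)=0.0000, V(3,2)=14.2379, V(3,3)=38.0475
Node (2,0) S=30.6850: V=(p*·0.0000+(1−p*)·0.0000)/1.06=0.0000; Δ=(0.0000−0.0000)/(41.1179−29.1507)=0.0000; B=V−Δ·S=0.0000
Node (2,1) S=43.2820: V=(p*·14.2379+(1−p*)·0.0000)/1.06=3.7885; Δ=(14.2379−0.0000)/(57.9979−41.1179)=0.8435; B=V−Δ·S=-32.7189
Node (2,2) S=61.0504: V=(p*·38.0475+(1−p*)·14.2379)/1.06=19.7674; Δ=(38.0475−14.2379)/(81.8075−57.9979)=1.0000; B=V−Δ·S=-41.2830
Node (1,0) S=32.3000: V=(p*·3.7885+(1−p*)·0.0000)/1.06=1.0081; Δ=(3.7885−0.0000)/(43.2820−30.6850)=0.3007; B=V−Δ·S=-8.7060
Node (1,1) S=45.5600: V=(p*·19.7674+(1−p*)·3.7885)/1.06=7.8258; Δ=(19.7674−3.7885)/(61.0504−43.2820)=0.8993; B=V−Δ·S=-33.1457
Node (0,0) S=34.0000: V=(p*·7.8258+(1−p*)·1.0081)/1.06=2.7651; Δ=(7.8258−1.0081)/(45.5600−32.3000)=0.5142; B=V−Δ·S=-14.7163
Check: Δ(0,0)·S0 + B(0,0) = 2.7651 = V0.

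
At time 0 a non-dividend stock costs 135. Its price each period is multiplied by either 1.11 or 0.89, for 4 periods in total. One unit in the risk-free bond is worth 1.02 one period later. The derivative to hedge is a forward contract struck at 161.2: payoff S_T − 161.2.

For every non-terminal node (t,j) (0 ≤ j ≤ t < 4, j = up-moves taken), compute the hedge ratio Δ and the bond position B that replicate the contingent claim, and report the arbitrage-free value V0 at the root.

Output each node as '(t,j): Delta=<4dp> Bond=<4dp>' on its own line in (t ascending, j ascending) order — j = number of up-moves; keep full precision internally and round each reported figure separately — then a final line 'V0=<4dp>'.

(0,0): Delta=1.0000 Bond=-148.9239
(1,0): Delta=1.0000 Bond=-151.9024
(1,1): Delta=1.0000 Bond=-151.9024
(2,0): Delta=1.0000 Bond=-154.9404
(2,1): Delta=1.0000 Bond=-154.9404
(2,2): Delta=1.0000 Bond=-154.9404
(3,0): Delta=1.0000 Bond=-158.0392
(3,1): Delta=1.0000 Bond=-158.0392
(3,2): Delta=1.0000 Bond=-158.0392
(3,3): Delta=1.0000 Bond=-158.0392
V0=-13.9239

The replicating-portfolio and risk-neutral prices coincide; use p* = (1.02−0.89)/(1.11−0.89) = 0.5909 for the latter.
Payoff layer (t=4): V(4,0)=-76.4980, V(4,1)=-55.5604, V(4,2)=-29.4472, V(4,3)=3.1209, V(4,4)=43.7395
(3,0): S=95.1708. Δ = (V_up−V_dn)/(S_up−S_dn) = (-55.5604−-76.4980)/(105.6396−84.7020) = 1.0000. V = [p*·-55.5604 + (1−p*)·-76.4980]/1.02 = -62.8684. B = V − Δ·S = -158.0392.
(3,1): S=118.6962. Δ = (V_up−V_dn)/(S_up−S_dn) = (-29.4472−-55.5604)/(131.7528−105.6396) = 1.0000. V = [p*·-29.4472 + (1−p*)·-55.5604]/1.02 = -39.3430. B = V − Δ·S = -158.0392.
(3,2): S=148.0368. Δ = (V_up−V_dn)/(S_up−S_dn) = (3.1209−-29.4472)/(164.3209−131.7528) = 1.0000. V = [p*·3.1209 + (1−p*)·-29.4472]/1.02 = -10.0024. B = V − Δ·S = -158.0392.
(3,3): S=184.6302. Δ = (V_up−V_dn)/(S_up−S_dn) = (43.7395−3.1209)/(204.9395−164.3209) = 1.0000. V = [p*·43.7395 + (1−p*)·3.1209]/1.02 = 26.5910. B = V − Δ·S = -158.0392.
(2,0): S=106.9335. Δ = (V_up−V_dn)/(S_up−S_dn) = (-39.3430−-62.8684)/(118.6962−95.1708) = 1.0000. V = [p*·-39.3430 + (1−p*)·-62.8684]/1.02 = -48.0069. B = V − Δ·S = -154.9404.
(2,1): S=133.3665. Δ = (V_up−V_dn)/(S_up−S_dn) = (-10.0024−-39.3430)/(148.0368−118.6962) = 1.0000. V = [p*·-10.0024 + (1−p*)·-39.3430]/1.02 = -21.5739. B = V − Δ·S = -154.9404.
(2,2): S=166.3335. Δ = (V_up−V_dn)/(S_up−S_dn) = (26.5910−-10.0024)/(184.6302−148.0368) = 1.0000. V = [p*·26.5910 + (1−p*)·-10.0024]/1.02 = 11.3931. B = V − Δ·S = -154.9404.
(1,0): S=120.1500. Δ = (V_up−V_dn)/(S_up−S_dn) = (-21.5739−-48.0069)/(133.3665−106.9335) = 1.0000. V = [p*·-21.5739 + (1−p*)·-48.0069]/1.02 = -31.7524. B = V − Δ·S = -151.9024.
(1,1): S=149.8500. Δ = (V_up−V_dn)/(S_up−S_dn) = (11.3931−-21.5739)/(166.3335−133.3665) = 1.0000. V = [p*·11.3931 + (1−p*)·-21.5739]/1.02 = -2.0524. B = V − Δ·S = -151.9024.
(0,0): S=135.0000. Δ = (V_up−V_dn)/(S_up−S_dn) = (-2.0524−-31.7524)/(149.8500−120.1500) = 1.0000. V = [p*·-2.0524 + (1−p*)·-31.7524]/1.02 = -13.9239. B = V − Δ·S = -148.9239.
Root portfolio cost Δ·135+B reproduces V0=-13.9239.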